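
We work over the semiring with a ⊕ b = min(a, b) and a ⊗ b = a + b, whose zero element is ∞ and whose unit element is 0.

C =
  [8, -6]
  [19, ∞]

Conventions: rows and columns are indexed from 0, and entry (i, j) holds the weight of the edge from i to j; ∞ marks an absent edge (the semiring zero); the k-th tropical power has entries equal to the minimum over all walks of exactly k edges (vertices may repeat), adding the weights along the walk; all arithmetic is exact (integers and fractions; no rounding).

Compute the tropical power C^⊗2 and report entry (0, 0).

C^⊗2:
  [13, 2]
  [27, 13]
Key observation: the optimum is the walk 0->1->0, with weight (-6) + 19 = 13.
Optimal value attained by: walk 0->1->0.
Answer: (C^⊗2)[0][0] = 13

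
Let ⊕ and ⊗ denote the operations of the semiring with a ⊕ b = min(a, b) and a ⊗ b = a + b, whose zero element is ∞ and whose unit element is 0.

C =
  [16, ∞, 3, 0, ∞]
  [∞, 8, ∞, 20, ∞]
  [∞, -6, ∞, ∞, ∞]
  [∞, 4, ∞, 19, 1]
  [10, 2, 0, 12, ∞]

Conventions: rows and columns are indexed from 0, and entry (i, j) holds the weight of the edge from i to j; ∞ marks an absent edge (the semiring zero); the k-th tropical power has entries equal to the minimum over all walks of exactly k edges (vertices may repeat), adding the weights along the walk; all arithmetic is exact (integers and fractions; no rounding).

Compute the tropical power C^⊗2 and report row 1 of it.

C^⊗2:
  [32, -3, 19, 16, 1]
  [∞, 16, ∞, 28, 21]
  [∞, 2, ∞, 14, ∞]
  [11, 3, 1, 13, 20]
  [26, -6, 13, 10, 13]
Answer: row 1 of C^⊗2 = [∞, 16, ∞, 28, 21]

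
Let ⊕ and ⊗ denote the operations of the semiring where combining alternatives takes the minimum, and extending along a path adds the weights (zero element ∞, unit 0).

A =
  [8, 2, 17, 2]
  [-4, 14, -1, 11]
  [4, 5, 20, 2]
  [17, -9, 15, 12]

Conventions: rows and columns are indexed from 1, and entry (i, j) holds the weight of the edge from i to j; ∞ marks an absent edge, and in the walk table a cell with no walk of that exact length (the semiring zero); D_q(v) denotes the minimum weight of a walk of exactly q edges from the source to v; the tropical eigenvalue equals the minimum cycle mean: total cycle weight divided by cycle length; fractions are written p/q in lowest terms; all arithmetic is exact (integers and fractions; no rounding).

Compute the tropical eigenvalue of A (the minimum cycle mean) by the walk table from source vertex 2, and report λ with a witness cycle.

q=0: [∞, 0, ∞, ∞]
q=1: [-4, 14, -1, 11]
q=2: [3, -2, 13, -2]
q=3: [-6, -11, -3, 5]
q=4: [-15, -4, -12, -4]
Optimal cycle mean attained by: cycle 1->4->2->1, total 2 + (-9) + (-4), length 3.
Answer: λ = -11/3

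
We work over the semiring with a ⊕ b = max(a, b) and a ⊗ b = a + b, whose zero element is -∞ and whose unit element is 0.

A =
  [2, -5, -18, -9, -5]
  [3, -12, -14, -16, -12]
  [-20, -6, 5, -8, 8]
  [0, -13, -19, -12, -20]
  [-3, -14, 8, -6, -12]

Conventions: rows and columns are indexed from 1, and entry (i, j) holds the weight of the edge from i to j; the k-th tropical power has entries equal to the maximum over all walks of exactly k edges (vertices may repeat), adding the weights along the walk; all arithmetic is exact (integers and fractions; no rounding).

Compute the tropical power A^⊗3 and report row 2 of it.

A^⊗2:
  [4, -3, 3, -7, -3]
  [5, -2, -4, -6, -2]
  [5, -1, 16, 2, 13]
  [2, -5, -12, -9, -5]
  [-1, 2, 13, 0, 16]
A^⊗3:
  [6, -1, 8, -5, 11]
  [7, 0, 6, -4, 4]
  [10, 10, 21, 8, 24]
  [4, -3, 3, -7, -3]
  [13, 7, 24, 10, 21]
Answer: row 2 of A^⊗3 = [7, 0, 6, -4, 4]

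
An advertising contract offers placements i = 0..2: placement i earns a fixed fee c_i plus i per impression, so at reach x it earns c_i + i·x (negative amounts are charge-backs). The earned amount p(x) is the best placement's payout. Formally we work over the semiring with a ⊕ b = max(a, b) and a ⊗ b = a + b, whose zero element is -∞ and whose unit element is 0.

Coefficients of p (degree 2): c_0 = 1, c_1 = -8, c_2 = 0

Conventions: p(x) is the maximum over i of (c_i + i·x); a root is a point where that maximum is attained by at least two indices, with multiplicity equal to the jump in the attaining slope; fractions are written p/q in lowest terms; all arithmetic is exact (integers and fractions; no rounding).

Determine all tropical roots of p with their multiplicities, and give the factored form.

hull edge (i=0, c=1) to (i=2, c=0): slope -1/2, span 2
Factored form: p(x) = 0 ⊗ (x ⊕ 1/2) ⊗ (x ⊕ 1/2)
Answer: roots = 1/2 (mult 2)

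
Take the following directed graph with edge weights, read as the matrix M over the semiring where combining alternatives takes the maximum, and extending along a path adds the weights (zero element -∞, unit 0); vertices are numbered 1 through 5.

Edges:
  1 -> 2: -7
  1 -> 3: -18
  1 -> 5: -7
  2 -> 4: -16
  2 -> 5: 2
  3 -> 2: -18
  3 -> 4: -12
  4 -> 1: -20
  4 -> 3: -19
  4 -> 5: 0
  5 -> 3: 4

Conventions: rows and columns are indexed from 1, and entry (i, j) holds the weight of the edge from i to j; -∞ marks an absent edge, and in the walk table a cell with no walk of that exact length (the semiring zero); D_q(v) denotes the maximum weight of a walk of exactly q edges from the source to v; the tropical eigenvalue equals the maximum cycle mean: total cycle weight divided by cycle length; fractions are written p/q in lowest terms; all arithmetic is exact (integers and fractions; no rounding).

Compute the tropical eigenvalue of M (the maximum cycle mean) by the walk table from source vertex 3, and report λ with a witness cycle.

q=0: [-∞, -∞, 0, -∞, -∞]
q=1: [-∞, -18, -∞, -12, -∞]
q=2: [-32, -∞, -31, -34, -12]
q=3: [-54, -39, -8, -43, -34]
q=4: [-63, -26, -30, -20, -37]
q=5: [-40, -48, -33, -42, -20]
Optimal cycle mean attained by: cycle 3->4->5->3, total (-12) + 0 + 4, length 3.
Answer: λ = -8/3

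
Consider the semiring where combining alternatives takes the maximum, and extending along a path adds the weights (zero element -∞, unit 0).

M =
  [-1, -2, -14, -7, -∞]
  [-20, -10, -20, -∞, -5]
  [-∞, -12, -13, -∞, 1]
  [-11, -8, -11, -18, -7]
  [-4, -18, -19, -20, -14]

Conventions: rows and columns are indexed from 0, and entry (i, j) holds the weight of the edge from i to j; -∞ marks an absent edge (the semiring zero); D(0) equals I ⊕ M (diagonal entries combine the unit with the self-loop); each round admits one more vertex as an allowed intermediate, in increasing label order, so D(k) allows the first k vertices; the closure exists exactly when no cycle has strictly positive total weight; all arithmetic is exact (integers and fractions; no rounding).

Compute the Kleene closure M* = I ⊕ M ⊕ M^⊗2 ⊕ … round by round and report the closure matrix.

D(0):
  [0, -2, -14, -7, -∞]
  [-20, 0, -20, -∞, -5]
  [-∞, -12, 0, -∞, 1]
  [-11, -8, -11, 0, -7]
  [-4, -18, -19, -20, 0]
D(1):
  [0, -2, -14, -7, -∞]
  [-20, 0, -20, -27, -5]
  [-∞, -12, 0, -∞, 1]
  [-11, -8, -11, 0, -7]
  [-4, -6, -18, -11, 0]
D(2):
  [0, -2, -14, -7, -7]
  [-20, 0, -20, -27, -5]
  [-32, -12, 0, -39, 1]
  [-11, -8, -11, 0, -7]
  [-4, -6, -18, -11, 0]
D(3):
  [0, -2, -14, -7, -7]
  [-20, 0, -20, -27, -5]
  [-32, -12, 0, -39, 1]
  [-11, -8, -11, 0, -7]
  [-4, -6, -18, -11, 0]
D(4):
  [0, -2, -14, -7, -7]
  [-20, 0, -20, -27, -5]
  [-32, -12, 0, -39, 1]
  [-11, -8, -11, 0, -7]
  [-4, -6, -18, -11, 0]
D(5):
  [0, -2, -14, -7, -7]
  [-9, 0, -20, -16, -5]
  [-3, -5, 0, -10, 1]
  [-11, -8, -11, 0, -7]
  [-4, -6, -18, -11, 0]
Answer: M* = [[0, -2, -14, -7, -7], [-9, 0, -20, -16, -5], [-3, -5, 0, -10, 1], [-11, -8, -11, 0, -7], [-4, -6, -18, -11, 0]]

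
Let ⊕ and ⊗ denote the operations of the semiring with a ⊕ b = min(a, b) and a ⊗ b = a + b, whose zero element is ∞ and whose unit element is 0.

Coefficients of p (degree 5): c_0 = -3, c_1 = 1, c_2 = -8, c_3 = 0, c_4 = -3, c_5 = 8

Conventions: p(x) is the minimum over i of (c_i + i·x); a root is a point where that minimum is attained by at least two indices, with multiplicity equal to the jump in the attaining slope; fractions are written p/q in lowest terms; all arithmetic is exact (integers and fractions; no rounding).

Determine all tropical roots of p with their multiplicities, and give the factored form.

hull edge (i=0, c=-3) to (i=2, c=-8): slope -5/2, span 2
hull edge (i=2, c=-8) to (i=4, c=-3): slope 5/2, span 2
hull edge (i=4, c=-3) to (i=5, c=8): slope 11, span 1
Factored form: p(x) = 8 ⊗ (x ⊕ (-11)) ⊗ (x ⊕ (-5/2)) ⊗ (x ⊕ (-5/2)) ⊗ (x ⊕ 5/2) ⊗ (x ⊕ 5/2)
Answer: roots = -11 (mult 1), -5/2 (mult 2), 5/2 (mult 2)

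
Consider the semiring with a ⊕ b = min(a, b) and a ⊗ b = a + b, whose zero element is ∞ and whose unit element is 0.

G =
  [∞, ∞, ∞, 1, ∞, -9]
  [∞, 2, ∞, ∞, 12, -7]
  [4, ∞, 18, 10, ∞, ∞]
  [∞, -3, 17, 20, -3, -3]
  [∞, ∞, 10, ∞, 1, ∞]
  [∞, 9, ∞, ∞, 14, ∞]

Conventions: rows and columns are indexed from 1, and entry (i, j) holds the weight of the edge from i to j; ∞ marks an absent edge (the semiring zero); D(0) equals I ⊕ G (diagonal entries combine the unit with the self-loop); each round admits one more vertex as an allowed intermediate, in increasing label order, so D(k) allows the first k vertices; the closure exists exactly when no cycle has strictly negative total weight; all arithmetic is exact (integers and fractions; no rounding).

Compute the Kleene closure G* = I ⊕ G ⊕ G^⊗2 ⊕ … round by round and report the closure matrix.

D(0):
  [0, ∞, ∞, 1, ∞, -9]
  [∞, 0, ∞, ∞, 12, -7]
  [4, ∞, 0, 10, ∞, ∞]
  [∞, -3, 17, 0, -3, -3]
  [∞, ∞, 10, ∞, 0, ∞]
  [∞, 9, ∞, ∞, 14, 0]
D(1):
  [0, ∞, ∞, 1, ∞, -9]
  [∞, 0, ∞, ∞, 12, -7]
  [4, ∞, 0, 5, ∞, -5]
  [∞, -3, 17, 0, -3, -3]
  [∞, ∞, 10, ∞, 0, ∞]
  [∞, 9, ∞, ∞, 14, 0]
D(2):
  [0, ∞, ∞, 1, ∞, -9]
  [∞, 0, ∞, ∞, 12, -7]
  [4, ∞, 0, 5, ∞, -5]
  [∞, -3, 17, 0, -3, -10]
  [∞, ∞, 10, ∞, 0, ∞]
  [∞, 9, ∞, ∞, 14, 0]
D(3):
  [0, ∞, ∞, 1, ∞, -9]
  [∞, 0, ∞, ∞, 12, -7]
  [4, ∞, 0, 5, ∞, -5]
  [21, -3, 17, 0, -3, -10]
  [14, ∞, 10, 15, 0, 5]
  [∞, 9, ∞, ∞, 14, 0]
D(4):
  [0, -2, 18, 1, -2, -9]
  [∞, 0, ∞, ∞, 12, -7]
  [4, 2, 0, 5, 2, -5]
  [21, -3, 17, 0, -3, -10]
  [14, 12, 10, 15, 0, 5]
  [∞, 9, ∞, ∞, 14, 0]
D(5):
  [0, -2, 8, 1, -2, -9]
  [26, 0, 22, 27, 12, -7]
  [4, 2, 0, 5, 2, -5]
  [11, -3, 7, 0, -3, -10]
  [14, 12, 10, 15, 0, 5]
  [28, 9, 24, 29, 14, 0]
D(6):
  [0, -2, 8, 1, -2, -9]
  [21, 0, 17, 22, 7, -7]
  [4, 2, 0, 5, 2, -5]
  [11, -3, 7, 0, -3, -10]
  [14, 12, 10, 15, 0, 5]
  [28, 9, 24, 29, 14, 0]
Answer: G* = [[0, -2, 8, 1, -2, -9], [21, 0, 17, 22, 7, -7], [4, 2, 0, 5, 2, -5], [11, -3, 7, 0, -3, -10], [14, 12, 10, 15, 0, 5], [28, 9, 24, 29, 14, 0]]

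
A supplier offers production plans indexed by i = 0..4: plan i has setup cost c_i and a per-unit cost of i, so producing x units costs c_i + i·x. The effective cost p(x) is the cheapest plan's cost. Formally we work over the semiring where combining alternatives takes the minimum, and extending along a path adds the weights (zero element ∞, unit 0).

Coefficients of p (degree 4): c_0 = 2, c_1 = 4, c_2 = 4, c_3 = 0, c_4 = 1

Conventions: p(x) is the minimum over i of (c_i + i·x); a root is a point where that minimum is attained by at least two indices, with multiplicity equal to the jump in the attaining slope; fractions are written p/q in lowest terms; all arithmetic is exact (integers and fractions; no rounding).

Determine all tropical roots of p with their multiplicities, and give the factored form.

hull edge (i=0, c=2) to (i=3, c=0): slope -2/3, span 3
hull edge (i=3, c=0) to (i=4, c=1): slope 1, span 1
Factored form: p(x) = 1 ⊗ (x ⊕ (-1)) ⊗ (x ⊕ 2/3) ⊗ (x ⊕ 2/3) ⊗ (x ⊕ 2/3)
Answer: roots = -1 (mult 1), 2/3 (mult 3)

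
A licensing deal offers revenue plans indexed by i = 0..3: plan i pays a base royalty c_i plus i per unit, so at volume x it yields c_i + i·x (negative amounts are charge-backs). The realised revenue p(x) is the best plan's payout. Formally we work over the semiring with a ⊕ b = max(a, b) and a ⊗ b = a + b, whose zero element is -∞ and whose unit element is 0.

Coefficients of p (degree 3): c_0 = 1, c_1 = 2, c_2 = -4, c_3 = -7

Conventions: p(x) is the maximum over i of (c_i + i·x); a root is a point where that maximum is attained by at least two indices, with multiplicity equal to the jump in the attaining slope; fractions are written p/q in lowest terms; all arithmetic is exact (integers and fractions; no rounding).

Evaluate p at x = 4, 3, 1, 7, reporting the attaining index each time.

p(4) = max(1+0·4=1, 2+1·4=6, -4+2·4=4, -7+3·4=5) = 6 (attained by i=1)
p(3) = max(1+0·3=1, 2+1·3=5, -4+2·3=2, -7+3·3=2) = 5 (attained by i=1)
p(1) = max(1+0·1=1, 2+1·1=3, -4+2·1=-2, -7+3·1=-4) = 3 (attained by i=1)
p(7) = max(1+0·7=1, 2+1·7=9, -4+2·7=10, -7+3·7=14) = 14 (attained by i=3)
Answer: p(4) = 6; p(3) = 5; p(1) = 3; p(7) = 14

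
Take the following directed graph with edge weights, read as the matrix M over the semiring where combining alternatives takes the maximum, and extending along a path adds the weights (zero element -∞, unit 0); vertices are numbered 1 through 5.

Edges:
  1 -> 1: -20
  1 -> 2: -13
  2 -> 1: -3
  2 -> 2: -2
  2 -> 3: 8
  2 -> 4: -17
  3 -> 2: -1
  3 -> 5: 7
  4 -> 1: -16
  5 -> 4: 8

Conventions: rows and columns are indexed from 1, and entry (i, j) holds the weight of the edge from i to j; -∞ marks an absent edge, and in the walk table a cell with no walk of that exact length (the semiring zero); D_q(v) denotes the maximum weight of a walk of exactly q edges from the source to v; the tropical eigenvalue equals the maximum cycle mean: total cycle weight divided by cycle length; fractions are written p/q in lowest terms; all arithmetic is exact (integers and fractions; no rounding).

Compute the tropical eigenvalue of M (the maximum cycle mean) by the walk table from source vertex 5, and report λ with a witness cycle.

q=0: [-∞, -∞, -∞, -∞, 0]
q=1: [-∞, -∞, -∞, 8, -∞]
q=2: [-8, -∞, -∞, -∞, -∞]
q=3: [-28, -21, -∞, -∞, -∞]
q=4: [-24, -23, -13, -38, -∞]
q=5: [-26, -14, -15, -40, -6]
Optimal cycle mean attained by: cycle 2->3->2, total 8 + (-1), length 2.
Answer: λ = 7/2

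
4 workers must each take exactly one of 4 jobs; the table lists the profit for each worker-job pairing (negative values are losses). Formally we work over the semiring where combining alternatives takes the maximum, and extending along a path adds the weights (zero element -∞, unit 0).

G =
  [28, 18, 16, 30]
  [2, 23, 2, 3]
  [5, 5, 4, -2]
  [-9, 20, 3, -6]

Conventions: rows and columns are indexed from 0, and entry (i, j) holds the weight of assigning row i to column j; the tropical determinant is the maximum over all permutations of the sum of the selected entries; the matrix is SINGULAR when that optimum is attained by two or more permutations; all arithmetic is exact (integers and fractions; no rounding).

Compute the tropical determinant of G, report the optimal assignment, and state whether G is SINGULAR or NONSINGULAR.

σ = (0, 1, 2, 3): 28 + 23 + 4 + (-6) = 49
σ = (0, 1, 3, 2): 28 + 23 + (-2) + 3 = 52
σ = (0, 2, 1, 3): 28 + 2 + 5 + (-6) = 29
σ = (0, 2, 3, 1): 28 + 2 + (-2) + 20 = 48
σ = (0, 3, 1, 2): 28 + 3 + 5 + 3 = 39
σ = (0, 3, 2, 1): 28 + 3 + 4 + 20 = 55
σ = (1, 0, 2, 3): 18 + 2 + 4 + (-6) = 18
σ = (1, 0, 3, 2): 18 + 2 + (-2) + 3 = 21
σ = (1, 2, 0, 3): 18 + 2 + 5 + (-6) = 19
σ = (1, 2, 3, 0): 18 + 2 + (-2) + (-9) = 9
σ = (1, 3, 0, 2): 18 + 3 + 5 + 3 = 29
σ = (1, 3, 2, 0): 18 + 3 + 4 + (-9) = 16
σ = (2, 0, 1, 3): 16 + 2 + 5 + (-6) = 17
σ = (2, 0, 3, 1): 16 + 2 + (-2) + 20 = 36
σ = (2, 1, 0, 3): 16 + 23 + 5 + (-6) = 38
σ = (2, 1, 3, 0): 16 + 23 + (-2) + (-9) = 28
σ = (2, 3, 0, 1): 16 + 3 + 5 + 20 = 44
σ = (2, 3, 1, 0): 16 + 3 + 5 + (-9) = 15
σ = (3, 0, 1, 2): 30 + 2 + 5 + 3 = 40
σ = (3, 0, 2, 1): 30 + 2 + 4 + 20 = 56
σ = (3, 1, 0, 2): 30 + 23 + 5 + 3 = 61
σ = (3, 1, 2, 0): 30 + 23 + 4 + (-9) = 48
σ = (3, 2, 0, 1): 30 + 2 + 5 + 20 = 57
σ = (3, 2, 1, 0): 30 + 2 + 5 + (-9) = 28
Optimal value attained by: σ = (3, 1, 0, 2).
Answer: det⊕(G) = 61; verdict: NONSINGULAR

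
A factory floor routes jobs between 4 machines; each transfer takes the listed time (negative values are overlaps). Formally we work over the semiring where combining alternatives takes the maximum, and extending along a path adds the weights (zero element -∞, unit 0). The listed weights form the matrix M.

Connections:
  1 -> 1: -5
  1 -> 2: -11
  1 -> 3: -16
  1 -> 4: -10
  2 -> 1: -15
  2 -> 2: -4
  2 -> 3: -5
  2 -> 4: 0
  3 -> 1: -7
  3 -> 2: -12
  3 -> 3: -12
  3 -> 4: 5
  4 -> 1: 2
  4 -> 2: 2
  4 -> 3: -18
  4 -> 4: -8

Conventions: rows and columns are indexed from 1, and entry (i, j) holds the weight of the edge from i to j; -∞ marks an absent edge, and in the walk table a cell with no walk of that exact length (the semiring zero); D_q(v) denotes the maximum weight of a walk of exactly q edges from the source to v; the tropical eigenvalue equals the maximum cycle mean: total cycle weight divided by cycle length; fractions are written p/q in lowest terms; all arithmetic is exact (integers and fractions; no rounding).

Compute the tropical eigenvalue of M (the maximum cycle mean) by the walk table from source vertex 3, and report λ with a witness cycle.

q=0: [-∞, -∞, 0, -∞]
q=1: [-7, -12, -12, 5]
q=2: [7, 7, -13, -3]
q=3: [2, 3, 2, 7]
q=4: [9, 9, -2, 7]
Optimal cycle mean attained by: cycle 2->4->2, total 0 + 2, length 2.
Answer: λ = 1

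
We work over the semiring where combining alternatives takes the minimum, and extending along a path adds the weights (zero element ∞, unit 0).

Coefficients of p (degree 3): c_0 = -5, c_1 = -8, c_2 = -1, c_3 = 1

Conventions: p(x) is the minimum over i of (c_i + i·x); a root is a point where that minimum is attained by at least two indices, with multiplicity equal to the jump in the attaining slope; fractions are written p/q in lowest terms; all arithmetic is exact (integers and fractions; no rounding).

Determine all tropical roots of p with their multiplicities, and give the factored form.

hull edge (i=0, c=-5) to (i=1, c=-8): slope -3, span 1
hull edge (i=1, c=-8) to (i=3, c=1): slope 9/2, span 2
Factored form: p(x) = 1 ⊗ (x ⊕ (-9/2)) ⊗ (x ⊕ (-9/2)) ⊗ (x ⊕ 3)
Answer: roots = -9/2 (mult 2), 3 (mult 1)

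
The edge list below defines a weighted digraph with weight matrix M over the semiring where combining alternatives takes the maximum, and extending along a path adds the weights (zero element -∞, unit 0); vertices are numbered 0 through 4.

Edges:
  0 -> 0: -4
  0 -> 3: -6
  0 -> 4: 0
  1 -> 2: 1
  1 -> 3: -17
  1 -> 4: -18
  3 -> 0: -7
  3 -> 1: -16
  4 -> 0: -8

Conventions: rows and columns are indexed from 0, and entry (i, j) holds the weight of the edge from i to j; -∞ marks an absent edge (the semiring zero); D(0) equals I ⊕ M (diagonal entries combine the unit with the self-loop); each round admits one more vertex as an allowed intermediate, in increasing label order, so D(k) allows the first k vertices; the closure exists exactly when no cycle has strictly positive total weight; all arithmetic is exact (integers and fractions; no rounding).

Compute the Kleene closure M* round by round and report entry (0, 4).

D(0):
  [0, -∞, -∞, -6, 0]
  [-∞, 0, 1, -17, -18]
  [-∞, -∞, 0, -∞, -∞]
  [-7, -16, -∞, 0, -∞]
  [-8, -∞, -∞, -∞, 0]
D(1):
  [0, -∞, -∞, -6, 0]
  [-∞, 0, 1, -17, -18]
  [-∞, -∞, 0, -∞, -∞]
  [-7, -16, -∞, 0, -7]
  [-8, -∞, -∞, -14, 0]
D(2):
  [0, -∞, -∞, -6, 0]
  [-∞, 0, 1, -17, -18]
  [-∞, -∞, 0, -∞, -∞]
  [-7, -16, -15, 0, -7]
  [-8, -∞, -∞, -14, 0]
D(3):
  [0, -∞, -∞, -6, 0]
  [-∞, 0, 1, -17, -18]
  [-∞, -∞, 0, -∞, -∞]
  [-7, -16, -15, 0, -7]
  [-8, -∞, -∞, -14, 0]
D(4):
  [0, -22, -21, -6, 0]
  [-24, 0, 1, -17, -18]
  [-∞, -∞, 0, -∞, -∞]
  [-7, -16, -15, 0, -7]
  [-8, -30, -29, -14, 0]
D(5):
  [0, -22, -21, -6, 0]
  [-24, 0, 1, -17, -18]
  [-∞, -∞, 0, -∞, -∞]
  [-7, -16, -15, 0, -7]
  [-8, -30, -29, -14, 0]
Answer: M*[0][4] = 0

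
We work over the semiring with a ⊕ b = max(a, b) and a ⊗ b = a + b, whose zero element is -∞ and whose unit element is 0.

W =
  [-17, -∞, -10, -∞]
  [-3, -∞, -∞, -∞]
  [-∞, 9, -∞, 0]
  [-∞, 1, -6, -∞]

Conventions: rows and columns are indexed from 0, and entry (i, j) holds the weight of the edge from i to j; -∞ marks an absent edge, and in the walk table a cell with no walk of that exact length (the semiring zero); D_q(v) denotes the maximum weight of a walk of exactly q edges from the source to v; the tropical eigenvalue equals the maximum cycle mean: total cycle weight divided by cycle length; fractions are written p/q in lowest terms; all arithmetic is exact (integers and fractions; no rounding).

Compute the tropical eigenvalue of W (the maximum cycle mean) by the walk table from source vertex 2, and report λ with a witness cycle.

q=0: [-∞, -∞, 0, -∞]
q=1: [-∞, 9, -∞, 0]
q=2: [6, 1, -6, -∞]
q=3: [-2, 3, -4, -6]
q=4: [0, 5, -12, -4]
Optimal cycle mean attained by: cycle 0->2->1->0, total (-10) + 9 + (-3), length 3.
Answer: λ = -4/3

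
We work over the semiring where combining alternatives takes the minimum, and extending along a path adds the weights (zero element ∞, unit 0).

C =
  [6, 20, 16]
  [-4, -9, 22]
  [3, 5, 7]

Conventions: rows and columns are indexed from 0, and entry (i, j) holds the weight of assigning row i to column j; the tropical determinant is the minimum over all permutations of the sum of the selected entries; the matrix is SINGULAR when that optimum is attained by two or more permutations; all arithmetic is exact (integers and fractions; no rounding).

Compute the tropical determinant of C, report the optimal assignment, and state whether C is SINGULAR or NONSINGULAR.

σ = (0, 1, 2): 6 + (-9) + 7 = 4
σ = (0, 2, 1): 6 + 22 + 5 = 33
σ = (1, 0, 2): 20 + (-4) + 7 = 23
σ = (1, 2, 0): 20 + 22 + 3 = 45
σ = (2, 0, 1): 16 + (-4) + 5 = 17
σ = (2, 1, 0): 16 + (-9) + 3 = 10
Optimal value attained by: σ = (0, 1, 2).
Answer: det⊕(C) = 4; verdict: NONSINGULAR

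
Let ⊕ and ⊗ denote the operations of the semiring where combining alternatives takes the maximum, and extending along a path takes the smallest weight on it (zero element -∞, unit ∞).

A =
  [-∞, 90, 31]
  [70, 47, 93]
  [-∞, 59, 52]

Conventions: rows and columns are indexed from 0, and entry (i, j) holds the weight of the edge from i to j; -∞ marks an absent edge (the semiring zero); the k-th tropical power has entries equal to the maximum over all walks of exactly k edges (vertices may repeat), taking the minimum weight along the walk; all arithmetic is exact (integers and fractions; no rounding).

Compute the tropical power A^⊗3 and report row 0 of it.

A^⊗2:
  [70, 47, 90]
  [47, 70, 52]
  [59, 52, 59]
A^⊗3:
  [47, 70, 52]
  [70, 52, 70]
  [52, 59, 52]
Answer: row 0 of A^⊗3 = [47, 70, 52]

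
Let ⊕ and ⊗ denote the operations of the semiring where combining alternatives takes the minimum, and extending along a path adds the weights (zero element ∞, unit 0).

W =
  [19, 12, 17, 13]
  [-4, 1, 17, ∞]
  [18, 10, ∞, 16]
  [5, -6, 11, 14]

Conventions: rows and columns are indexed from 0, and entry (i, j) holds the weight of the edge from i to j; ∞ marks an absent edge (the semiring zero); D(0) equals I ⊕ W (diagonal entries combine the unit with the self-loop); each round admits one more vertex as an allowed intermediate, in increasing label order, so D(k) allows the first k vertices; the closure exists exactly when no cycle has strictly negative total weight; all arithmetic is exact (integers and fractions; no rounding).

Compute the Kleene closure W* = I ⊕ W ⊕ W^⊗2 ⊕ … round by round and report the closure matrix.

D(0):
  [0, 12, 17, 13]
  [-4, 0, 17, ∞]
  [18, 10, 0, 16]
  [5, -6, 11, 0]
D(1):
  [0, 12, 17, 13]
  [-4, 0, 13, 9]
  [18, 10, 0, 16]
  [5, -6, 11, 0]
D(2):
  [0, 12, 17, 13]
  [-4, 0, 13, 9]
  [6, 10, 0, 16]
  [-10, -6, 7, 0]
D(3):
  [0, 12, 17, 13]
  [-4, 0, 13, 9]
  [6, 10, 0, 16]
  [-10, -6, 7, 0]
D(4):
  [0, 7, 17, 13]
  [-4, 0, 13, 9]
  [6, 10, 0, 16]
  [-10, -6, 7, 0]
Answer: W* = [[0, 7, 17, 13], [-4, 0, 13, 9], [6, 10, 0, 16], [-10, -6, 7, 0]]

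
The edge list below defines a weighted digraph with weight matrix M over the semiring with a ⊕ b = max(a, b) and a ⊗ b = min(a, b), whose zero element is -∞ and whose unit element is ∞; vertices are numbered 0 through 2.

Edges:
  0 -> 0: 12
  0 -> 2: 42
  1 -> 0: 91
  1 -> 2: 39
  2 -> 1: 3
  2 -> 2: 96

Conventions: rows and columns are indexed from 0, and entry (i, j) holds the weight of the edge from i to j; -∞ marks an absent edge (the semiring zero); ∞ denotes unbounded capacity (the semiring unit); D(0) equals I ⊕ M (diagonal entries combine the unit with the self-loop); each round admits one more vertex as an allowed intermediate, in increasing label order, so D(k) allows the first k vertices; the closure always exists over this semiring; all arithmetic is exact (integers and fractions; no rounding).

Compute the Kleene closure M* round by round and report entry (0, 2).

D(0):
  [∞, -∞, 42]
  [91, ∞, 39]
  [-∞, 3, ∞]
D(1):
  [∞, -∞, 42]
  [91, ∞, 42]
  [-∞, 3, ∞]
D(2):
  [∞, -∞, 42]
  [91, ∞, 42]
  [3, 3, ∞]
D(3):
  [∞, 3, 42]
  [91, ∞, 42]
  [3, 3, ∞]
Answer: M*[0][2] = 42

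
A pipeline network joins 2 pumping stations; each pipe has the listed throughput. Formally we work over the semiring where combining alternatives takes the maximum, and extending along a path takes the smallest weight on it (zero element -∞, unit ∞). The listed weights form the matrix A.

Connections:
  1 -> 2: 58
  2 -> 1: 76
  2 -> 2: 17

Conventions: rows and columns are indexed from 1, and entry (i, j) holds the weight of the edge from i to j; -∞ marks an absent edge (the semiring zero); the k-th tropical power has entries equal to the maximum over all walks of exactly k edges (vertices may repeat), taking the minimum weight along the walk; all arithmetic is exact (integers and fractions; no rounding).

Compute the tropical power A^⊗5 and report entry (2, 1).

A^⊗2:
  [58, 17]
  [17, 58]
A^⊗3:
  [17, 58]
  [58, 17]
A^⊗4:
  [58, 17]
  [17, 58]
A^⊗5:
  [17, 58]
  [58, 17]
Key observation: the optimum is the walk 2->1->2->1->2->1, with weight 76 min 58 min 76 min 58 min 76 = 58.
Optimal value attained by: walk 2->1->2->1->2->1.
Answer: (A^⊗5)[2][1] = 58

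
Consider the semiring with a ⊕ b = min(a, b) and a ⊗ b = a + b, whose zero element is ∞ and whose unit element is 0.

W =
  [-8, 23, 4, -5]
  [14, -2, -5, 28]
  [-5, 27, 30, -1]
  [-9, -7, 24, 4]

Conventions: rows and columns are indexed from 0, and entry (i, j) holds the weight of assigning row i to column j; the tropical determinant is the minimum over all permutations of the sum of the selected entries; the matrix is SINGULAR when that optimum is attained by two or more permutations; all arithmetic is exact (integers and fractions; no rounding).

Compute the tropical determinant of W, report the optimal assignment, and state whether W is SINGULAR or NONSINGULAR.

σ = (0, 1, 2, 3): (-8) + (-2) + 30 + 4 = 24
σ = (0, 1, 3, 2): (-8) + (-2) + (-1) + 24 = 13
σ = (0, 2, 1, 3): (-8) + (-5) + 27 + 4 = 18
σ = (0, 2, 3, 1): (-8) + (-5) + (-1) + (-7) = -21
σ = (0, 3, 1, 2): (-8) + 28 + 27 + 24 = 71
σ = (0, 3, 2, 1): (-8) + 28 + 30 + (-7) = 43
σ = (1, 0, 2, 3): 23 + 14 + 30 + 4 = 71
σ = (1, 0, 3, 2): 23 + 14 + (-1) + 24 = 60
σ = (1, 2, 0, 3): 23 + (-5) + (-5) + 4 = 17
σ = (1, 2, 3, 0): 23 + (-5) + (-1) + (-9) = 8
σ = (1, 3, 0, 2): 23 + 28 + (-5) + 24 = 70
σ = (1, 3, 2, 0): 23 + 28 + 30 + (-9) = 72
σ = (2, 0, 1, 3): 4 + 14 + 27 + 4 = 49
σ = (2, 0, 3, 1): 4 + 14 + (-1) + (-7) = 10
σ = (2, 1, 0, 3): 4 + (-2) + (-5) + 4 = 1
σ = (2, 1, 3, 0): 4 + (-2) + (-1) + (-9) = -8
σ = (2, 3, 0, 1): 4 + 28 + (-5) + (-7) = 20
σ = (2, 3, 1, 0): 4 + 28 + 27 + (-9) = 50
σ = (3, 0, 1, 2): (-5) + 14 + 27 + 24 = 60
σ = (3, 0, 2, 1): (-5) + 14 + 30 + (-7) = 32
σ = (3, 1, 0, 2): (-5) + (-2) + (-5) + 24 = 12
σ = (3, 1, 2, 0): (-5) + (-2) + 30 + (-9) = 14
σ = (3, 2, 0, 1): (-5) + (-5) + (-5) + (-7) = -22
σ = (3, 2, 1, 0): (-5) + (-5) + 27 + (-9) = 8
Optimal value attained by: σ = (3, 2, 0, 1).
Answer: det⊕(W) = -22; verdict: NONSINGULAR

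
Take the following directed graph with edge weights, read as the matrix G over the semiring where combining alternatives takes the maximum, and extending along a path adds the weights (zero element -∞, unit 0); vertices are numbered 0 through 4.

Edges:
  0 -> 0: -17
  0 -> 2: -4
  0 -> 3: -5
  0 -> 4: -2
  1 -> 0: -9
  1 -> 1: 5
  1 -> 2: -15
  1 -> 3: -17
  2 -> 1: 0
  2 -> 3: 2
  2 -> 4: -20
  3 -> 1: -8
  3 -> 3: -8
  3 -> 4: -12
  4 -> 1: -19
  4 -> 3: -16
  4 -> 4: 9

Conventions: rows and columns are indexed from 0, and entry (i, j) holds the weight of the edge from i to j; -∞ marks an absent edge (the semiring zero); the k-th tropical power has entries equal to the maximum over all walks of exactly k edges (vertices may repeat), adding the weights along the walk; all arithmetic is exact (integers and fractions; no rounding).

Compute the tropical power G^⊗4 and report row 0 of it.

G^⊗2:
  [-34, -4, -21, -2, 7]
  [-4, 10, -10, -12, -11]
  [-9, 5, -15, -6, -10]
  [-17, -3, -23, -16, -3]
  [-28, -10, -34, -7, 18]
G^⊗3:
  [-13, 1, -19, -9, 16]
  [1, 15, -5, -7, -2]
  [-4, 10, -10, -12, -1]
  [-12, 2, -18, -19, 6]
  [-19, -1, -25, 2, 27]
G^⊗4:
  [-8, 6, -14, 0, 25]
  [6, 20, 0, -2, 7]
  [1, 15, -5, -7, 8]
  [-7, 7, -13, -10, 15]
  [-10, 8, -16, 11, 36]
Answer: row 0 of G^⊗4 = [-8, 6, -14, 0, 25]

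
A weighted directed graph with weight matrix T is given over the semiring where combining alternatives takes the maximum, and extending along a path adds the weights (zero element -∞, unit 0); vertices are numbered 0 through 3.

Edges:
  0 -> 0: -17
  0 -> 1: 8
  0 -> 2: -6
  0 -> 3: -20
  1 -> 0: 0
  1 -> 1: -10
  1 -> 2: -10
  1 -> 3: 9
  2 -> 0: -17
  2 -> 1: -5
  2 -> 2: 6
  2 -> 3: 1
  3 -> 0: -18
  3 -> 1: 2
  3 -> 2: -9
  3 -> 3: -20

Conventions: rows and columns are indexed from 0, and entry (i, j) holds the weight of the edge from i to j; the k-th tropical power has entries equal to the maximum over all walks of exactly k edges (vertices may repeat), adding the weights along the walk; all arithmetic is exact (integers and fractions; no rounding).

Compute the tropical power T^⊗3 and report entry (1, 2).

T^⊗2:
  [8, -2, 0, 17]
  [-9, 11, 0, -1]
  [-5, 3, 12, 7]
  [2, -8, -3, 11]
T^⊗3:
  [-1, 19, 8, 7]
  [11, 1, 6, 20]
  [3, 9, 18, 13]
  [-7, 13, 3, 1]
Key observation: the optimum is the walk 1->3->2->2, with weight 9 + (-9) + 6 = 6.
Optimal value attained by: walk 1->3->2->2.
Answer: (T^⊗3)[1][2] = 6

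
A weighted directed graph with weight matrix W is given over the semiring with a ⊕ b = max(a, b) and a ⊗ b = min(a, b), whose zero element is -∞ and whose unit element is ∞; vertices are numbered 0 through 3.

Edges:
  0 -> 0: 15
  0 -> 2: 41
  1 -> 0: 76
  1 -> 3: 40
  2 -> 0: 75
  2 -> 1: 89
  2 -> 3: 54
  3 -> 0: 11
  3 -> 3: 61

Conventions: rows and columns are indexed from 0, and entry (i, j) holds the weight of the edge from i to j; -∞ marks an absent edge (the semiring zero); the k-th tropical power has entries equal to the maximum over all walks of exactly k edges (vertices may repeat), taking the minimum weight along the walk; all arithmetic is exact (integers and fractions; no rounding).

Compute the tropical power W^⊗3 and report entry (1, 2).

W^⊗2:
  [41, 41, 15, 41]
  [15, -∞, 41, 40]
  [76, -∞, 41, 54]
  [11, -∞, 11, 61]
W^⊗3:
  [41, 15, 41, 41]
  [41, 41, 15, 41]
  [41, 41, 41, 54]
  [11, 11, 11, 61]
Key observation: the optimum is the walk 1->0->0->2, with weight 76 min 15 min 41 = 15.
Optimal value attained by: walk 1->0->0->2.
Answer: (W^⊗3)[1][2] = 15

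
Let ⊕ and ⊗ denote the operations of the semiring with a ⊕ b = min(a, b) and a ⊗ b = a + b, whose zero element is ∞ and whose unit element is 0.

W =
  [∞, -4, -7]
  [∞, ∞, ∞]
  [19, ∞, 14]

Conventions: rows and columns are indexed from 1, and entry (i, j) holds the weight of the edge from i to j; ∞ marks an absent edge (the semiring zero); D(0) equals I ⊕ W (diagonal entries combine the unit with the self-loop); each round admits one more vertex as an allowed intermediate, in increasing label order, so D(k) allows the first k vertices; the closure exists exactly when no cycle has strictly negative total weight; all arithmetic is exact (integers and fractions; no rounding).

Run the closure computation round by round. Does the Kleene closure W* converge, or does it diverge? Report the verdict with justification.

D(0):
  [0, -4, -7]
  [∞, 0, ∞]
  [19, ∞, 0]
D(1):
  [0, -4, -7]
  [∞, 0, ∞]
  [19, 15, 0]
D(2):
  [0, -4, -7]
  [∞, 0, ∞]
  [19, 15, 0]
D(3):
  [0, -4, -7]
  [∞, 0, ∞]
  [19, 15, 0]
Key observation: every diagonal entry stays at the unit through all rounds, so no improving cycle exists.
Answer: CONVERGES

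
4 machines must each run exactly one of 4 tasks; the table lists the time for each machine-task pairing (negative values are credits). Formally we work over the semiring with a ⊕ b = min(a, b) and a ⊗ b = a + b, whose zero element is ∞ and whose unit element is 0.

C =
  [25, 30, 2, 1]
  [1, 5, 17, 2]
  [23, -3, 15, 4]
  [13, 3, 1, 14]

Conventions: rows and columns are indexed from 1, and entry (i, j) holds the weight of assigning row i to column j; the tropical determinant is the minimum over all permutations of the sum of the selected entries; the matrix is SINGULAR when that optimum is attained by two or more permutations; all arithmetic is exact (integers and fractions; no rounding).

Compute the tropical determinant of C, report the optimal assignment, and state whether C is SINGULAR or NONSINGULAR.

σ = (1, 2, 3, 4): 25 + 5 + 15 + 14 = 59
σ = (1, 2, 4, 3): 25 + 5 + 4 + 1 = 35
σ = (1, 3, 2, 4): 25 + 17 + (-3) + 14 = 53
σ = (1, 3, 4, 2): 25 + 17 + 4 + 3 = 49
σ = (1, 4, 2, 3): 25 + 2 + (-3) + 1 = 25
σ = (1, 4, 3, 2): 25 + 2 + 15 + 3 = 45
σ = (2, 1, 3, 4): 30 + 1 + 15 + 14 = 60
σ = (2, 1, 4, 3): 30 + 1 + 4 + 1 = 36
σ = (2, 3, 1, 4): 30 + 17 + 23 + 14 = 84
σ = (2, 3, 4, 1): 30 + 17 + 4 + 13 = 64
σ = (2, 4, 1, 3): 30 + 2 + 23 + 1 = 56
σ = (2, 4, 3, 1): 30 + 2 + 15 + 13 = 60
σ = (3, 1, 2, 4): 2 + 1 + (-3) + 14 = 14
σ = (3, 1, 4, 2): 2 + 1 + 4 + 3 = 10
σ = (3, 2, 1, 4): 2 + 5 + 23 + 14 = 44
σ = (3, 2, 4, 1): 2 + 5 + 4 + 13 = 24
σ = (3, 4, 1, 2): 2 + 2 + 23 + 3 = 30
σ = (3, 4, 2, 1): 2 + 2 + (-3) + 13 = 14
σ = (4, 1, 2, 3): 1 + 1 + (-3) + 1 = 0
σ = (4, 1, 3, 2): 1 + 1 + 15 + 3 = 20
σ = (4, 2, 1, 3): 1 + 5 + 23 + 1 = 30
σ = (4, 2, 3, 1): 1 + 5 + 15 + 13 = 34
σ = (4, 3, 1, 2): 1 + 17 + 23 + 3 = 44
σ = (4, 3, 2, 1): 1 + 17 + (-3) + 13 = 28
Optimal value attained by: σ = (4, 1, 2, 3).
Answer: det⊕(C) = 0; verdict: NONSINGULAR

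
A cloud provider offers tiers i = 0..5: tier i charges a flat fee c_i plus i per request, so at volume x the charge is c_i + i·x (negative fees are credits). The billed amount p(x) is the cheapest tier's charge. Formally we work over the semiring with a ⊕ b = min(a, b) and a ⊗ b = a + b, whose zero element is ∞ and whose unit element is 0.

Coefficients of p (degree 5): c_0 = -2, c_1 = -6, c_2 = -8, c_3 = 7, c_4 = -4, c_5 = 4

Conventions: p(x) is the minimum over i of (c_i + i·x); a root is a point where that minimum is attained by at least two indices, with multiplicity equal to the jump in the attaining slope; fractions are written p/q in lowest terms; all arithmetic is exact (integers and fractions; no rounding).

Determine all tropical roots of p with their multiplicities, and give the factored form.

hull edge (i=0, c=-2) to (i=1, c=-6): slope -4, span 1
hull edge (i=1, c=-6) to (i=2, c=-8): slope -2, span 1
hull edge (i=2, c=-8) to (i=4, c=-4): slope 2, span 2
hull edge (i=4, c=-4) to (i=5, c=4): slope 8, span 1
Factored form: p(x) = 4 ⊗ (x ⊕ (-8)) ⊗ (x ⊕ (-2)) ⊗ (x ⊕ (-2)) ⊗ (x ⊕ 2) ⊗ (x ⊕ 4)
Answer: roots = -8 (mult 1), -2 (mult 2), 2 (mult 1), 4 (mult 1)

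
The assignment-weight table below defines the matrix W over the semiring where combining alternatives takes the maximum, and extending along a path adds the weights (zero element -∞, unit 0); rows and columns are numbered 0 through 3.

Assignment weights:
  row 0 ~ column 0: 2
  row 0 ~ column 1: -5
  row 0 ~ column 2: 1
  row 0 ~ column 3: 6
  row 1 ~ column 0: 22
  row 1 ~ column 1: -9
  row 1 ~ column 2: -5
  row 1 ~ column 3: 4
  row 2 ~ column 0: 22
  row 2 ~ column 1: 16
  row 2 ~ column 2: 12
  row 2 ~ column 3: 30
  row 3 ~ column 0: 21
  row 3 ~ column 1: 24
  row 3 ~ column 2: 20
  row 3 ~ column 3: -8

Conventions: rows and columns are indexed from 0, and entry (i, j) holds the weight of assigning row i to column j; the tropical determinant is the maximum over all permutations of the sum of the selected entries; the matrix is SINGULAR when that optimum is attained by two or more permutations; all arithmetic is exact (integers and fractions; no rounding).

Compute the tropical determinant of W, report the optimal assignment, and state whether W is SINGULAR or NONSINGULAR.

σ = (0, 1, 2, 3): 2 + (-9) + 12 + (-8) = -3
σ = (0, 1, 3, 2): 2 + (-9) + 30 + 20 = 43
σ = (0, 2, 1, 3): 2 + (-5) + 16 + (-8) = 5
σ = (0, 2, 3, 1): 2 + (-5) + 30 + 24 = 51
σ = (0, 3, 1, 2): 2 + 4 + 16 + 20 = 42
σ = (0, 3, 2, 1): 2 + 4 + 12 + 24 = 42
σ = (1, 0, 2, 3): (-5) + 22 + 12 + (-8) = 21
σ = (1, 0, 3, 2): (-5) + 22 + 30 + 20 = 67
σ = (1, 2, 0, 3): (-5) + (-5) + 22 + (-8) = 4
σ = (1, 2, 3, 0): (-5) + (-5) + 30 + 21 = 41
σ = (1, 3, 0, 2): (-5) + 4 + 22 + 20 = 41
σ = (1, 3, 2, 0): (-5) + 4 + 12 + 21 = 32
σ = (2, 0, 1, 3): 1 + 22 + 16 + (-8) = 31
σ = (2, 0, 3, 1): 1 + 22 + 30 + 24 = 77
σ = (2, 1, 0, 3): 1 + (-9) + 22 + (-8) = 6
σ = (2, 1, 3, 0): 1 + (-9) + 30 + 21 = 43
σ = (2, 3, 0, 1): 1 + 4 + 22 + 24 = 51
σ = (2, 3, 1, 0): 1 + 4 + 16 + 21 = 42
σ = (3, 0, 1, 2): 6 + 22 + 16 + 20 = 64
σ = (3, 0, 2, 1): 6 + 22 + 12 + 24 = 64
σ = (3, 1, 0, 2): 6 + (-9) + 22 + 20 = 39
σ = (3, 1, 2, 0): 6 + (-9) + 12 + 21 = 30
σ = (3, 2, 0, 1): 6 + (-5) + 22 + 24 = 47
σ = (3, 2, 1, 0): 6 + (-5) + 16 + 21 = 38
Optimal value attained by: σ = (2, 0, 3, 1).
Answer: det⊕(W) = 77; verdict: NONSINGULAR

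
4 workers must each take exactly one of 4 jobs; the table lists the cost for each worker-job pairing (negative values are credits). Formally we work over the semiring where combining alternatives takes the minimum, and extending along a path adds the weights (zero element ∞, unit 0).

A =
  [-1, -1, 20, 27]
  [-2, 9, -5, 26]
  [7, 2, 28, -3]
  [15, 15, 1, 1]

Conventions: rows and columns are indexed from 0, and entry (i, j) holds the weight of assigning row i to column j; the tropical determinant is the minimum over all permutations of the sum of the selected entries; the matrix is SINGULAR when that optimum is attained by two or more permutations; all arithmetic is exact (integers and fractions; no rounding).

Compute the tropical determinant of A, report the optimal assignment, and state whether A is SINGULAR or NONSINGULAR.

σ = (0, 1, 2, 3): (-1) + 9 + 28 + 1 = 37
σ = (0, 1, 3, 2): (-1) + 9 + (-3) + 1 = 6
σ = (0, 2, 1, 3): (-1) + (-5) + 2 + 1 = -3
σ = (0, 2, 3, 1): (-1) + (-5) + (-3) + 15 = 6
σ = (0, 3, 1, 2): (-1) + 26 + 2 + 1 = 28
σ = (0, 3, 2, 1): (-1) + 26 + 28 + 15 = 68
σ = (1, 0, 2, 3): (-1) + (-2) + 28 + 1 = 26
σ = (1, 0, 3, 2): (-1) + (-2) + (-3) + 1 = -5
σ = (1, 2, 0, 3): (-1) + (-5) + 7 + 1 = 2
σ = (1, 2, 3, 0): (-1) + (-5) + (-3) + 15 = 6
σ = (1, 3, 0, 2): (-1) + 26 + 7 + 1 = 33
σ = (1, 3, 2, 0): (-1) + 26 + 28 + 15 = 68
σ = (2, 0, 1, 3): 20 + (-2) + 2 + 1 = 21
σ = (2, 0, 3, 1): 20 + (-2) + (-3) + 15 = 30
σ = (2, 1, 0, 3): 20 + 9 + 7 + 1 = 37
σ = (2, 1, 3, 0): 20 + 9 + (-3) + 15 = 41
σ = (2, 3, 0, 1): 20 + 26 + 7 + 15 = 68
σ = (2, 3, 1, 0): 20 + 26 + 2 + 15 = 63
σ = (3, 0, 1, 2): 27 + (-2) + 2 + 1 = 28
σ = (3, 0, 2, 1): 27 + (-2) + 28 + 15 = 68
σ = (3, 1, 0, 2): 27 + 9 + 7 + 1 = 44
σ = (3, 1, 2, 0): 27 + 9 + 28 + 15 = 79
σ = (3, 2, 0, 1): 27 + (-5) + 7 + 15 = 44
σ = (3, 2, 1, 0): 27 + (-5) + 2 + 15 = 39
Optimal value attained by: σ = (1, 0, 3, 2).
Answer: det⊕(A) = -5; verdict: NONSINGULAR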